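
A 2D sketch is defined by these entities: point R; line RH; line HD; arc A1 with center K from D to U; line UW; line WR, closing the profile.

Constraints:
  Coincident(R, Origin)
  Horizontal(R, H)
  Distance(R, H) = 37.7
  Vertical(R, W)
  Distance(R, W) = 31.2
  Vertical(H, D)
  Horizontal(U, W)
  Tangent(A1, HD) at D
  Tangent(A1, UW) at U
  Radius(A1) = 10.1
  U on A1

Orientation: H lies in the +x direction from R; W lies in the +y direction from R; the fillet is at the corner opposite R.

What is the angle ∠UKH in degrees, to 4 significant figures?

154.4°

R is at the origin; R and H share the same y with |RH| = 37.7 and H on the +x side, so H = (37.70, 0.000). RW is vertical with |RW| = 31.2 and W on the +y side, so W = (0.000, 31.20). The virtual corner opposite R is at (37.70, 31.20). Tangency of A1 to HD means the radius KD is perpendicular to HD and A1 meets UW tangentially, so KU is at right angles to UW, with radius 10.1, so the center K sits 10.1 in from both sides at K = (27.60, 21.10). That places the tangent points at D = (37.70, 21.10) on HD and U = (27.60, 31.20) on UW. Then cos ∠UKH = KU·KH / (|KU||KH|), giving 154.4°.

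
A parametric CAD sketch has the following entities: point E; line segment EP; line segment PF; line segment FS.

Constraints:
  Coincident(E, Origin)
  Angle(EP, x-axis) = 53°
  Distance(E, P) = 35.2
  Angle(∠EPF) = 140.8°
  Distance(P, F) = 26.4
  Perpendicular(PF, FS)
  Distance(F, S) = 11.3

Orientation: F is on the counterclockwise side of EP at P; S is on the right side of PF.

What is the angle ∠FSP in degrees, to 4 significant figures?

66.83°

∠EPF = 140.8°, so PF runs at 53.0° + (180° − 140.8°) = 92.20° from the x-axis; with |PF| = 26.4, F = P + 26.4·(cos 92.20°, sin 92.20°) = (20.17, 54.49). PF ⟂ FS; with |FS| = 11.3 on the right of PF, S = F + 11.3·(0.9993, 0.03839) = (31.46, 54.93). Then cos ∠FSP = SF·SP / (|SF||SP|), giving 66.83°.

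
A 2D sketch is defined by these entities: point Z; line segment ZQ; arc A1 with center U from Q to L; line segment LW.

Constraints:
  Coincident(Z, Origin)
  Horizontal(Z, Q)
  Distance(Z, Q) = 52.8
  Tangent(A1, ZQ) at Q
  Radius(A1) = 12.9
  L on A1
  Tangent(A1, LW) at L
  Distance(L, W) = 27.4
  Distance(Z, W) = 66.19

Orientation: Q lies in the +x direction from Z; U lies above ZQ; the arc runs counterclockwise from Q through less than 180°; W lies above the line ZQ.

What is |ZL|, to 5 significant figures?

66.832

Z is at the origin; Z and Q share the same y with |ZQ| = 52.8 and Q on the +x side, so Q = (52.800, 0.0000). The tangent condition forces UQ to be normal to ZQ, so U = Q + (0, 12.9) = (52.800, 12.900). Since UL ⟂ LW (tangency), |UW| = √(12.9² + 27.4²) = 30.285 regardless of where L sits on A1. So W lies on both circle(Z, 66.19) and circle(U, 30.285); the above-ZQ intersection is W = (50.254, 43.078). L is the foot of the tangent from W: L = (63.968, 19.357).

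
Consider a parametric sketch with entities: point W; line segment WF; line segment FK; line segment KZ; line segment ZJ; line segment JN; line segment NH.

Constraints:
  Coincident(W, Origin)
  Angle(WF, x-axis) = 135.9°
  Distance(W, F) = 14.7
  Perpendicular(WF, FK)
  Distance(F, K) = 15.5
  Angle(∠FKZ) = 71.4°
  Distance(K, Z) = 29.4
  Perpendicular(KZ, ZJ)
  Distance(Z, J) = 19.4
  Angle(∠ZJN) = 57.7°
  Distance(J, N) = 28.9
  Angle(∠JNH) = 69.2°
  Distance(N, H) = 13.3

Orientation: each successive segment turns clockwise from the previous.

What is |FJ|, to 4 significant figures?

24.91

W is at the origin; WF runs at 135.9° with length 14.7, so F = (-10.56, 10.23). The perpendicularity gives FK at right angles to WF, so FK runs at 45.90°; with |FK| = 15.5, K = (0.2302, 21.36). ∠FKZ = 71.4° gives KZ at -62.70° from the x-axis; with |KZ| = 29.4, Z = (13.71, -4.764). KZ is perpendicular to ZJ, so ZJ runs at -152.7°; with |ZJ| = 19.4, J = (-3.525, -13.66). Then |FJ| = |J − F| = 24.91.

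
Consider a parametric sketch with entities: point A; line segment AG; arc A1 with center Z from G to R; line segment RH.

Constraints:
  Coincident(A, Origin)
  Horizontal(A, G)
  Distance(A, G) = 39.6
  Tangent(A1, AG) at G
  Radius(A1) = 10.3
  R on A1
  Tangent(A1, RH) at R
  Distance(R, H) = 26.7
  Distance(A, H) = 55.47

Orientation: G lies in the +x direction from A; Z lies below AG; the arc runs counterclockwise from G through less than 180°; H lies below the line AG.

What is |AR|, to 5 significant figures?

33.081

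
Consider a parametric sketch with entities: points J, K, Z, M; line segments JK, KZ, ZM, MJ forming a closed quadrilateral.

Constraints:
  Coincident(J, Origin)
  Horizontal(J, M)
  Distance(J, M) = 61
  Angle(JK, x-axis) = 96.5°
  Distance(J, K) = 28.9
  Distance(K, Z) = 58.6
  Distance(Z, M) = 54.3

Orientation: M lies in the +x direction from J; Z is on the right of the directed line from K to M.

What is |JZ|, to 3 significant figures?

30.7

Checks: |KZ| = 58.60 ✓; |ZM| = 54.30 ✓.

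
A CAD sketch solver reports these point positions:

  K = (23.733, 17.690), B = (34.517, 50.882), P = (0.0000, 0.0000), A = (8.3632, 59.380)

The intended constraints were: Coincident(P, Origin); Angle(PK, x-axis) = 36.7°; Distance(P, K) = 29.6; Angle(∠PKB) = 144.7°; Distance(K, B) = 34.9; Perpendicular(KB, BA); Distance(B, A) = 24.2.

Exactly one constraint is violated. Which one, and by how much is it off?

Distance(B, A) = 24.2 — off by 3.30.

P = (0.00, 0.00) ✓; PK at 36.70° ✓; |PK| = 29.60 ✓; ∠PKB = 144.7° ✓; |KB| = 34.90 ✓; ∠(KB, BA) = 90.00° ✓; |BA| = 27.50 ✗.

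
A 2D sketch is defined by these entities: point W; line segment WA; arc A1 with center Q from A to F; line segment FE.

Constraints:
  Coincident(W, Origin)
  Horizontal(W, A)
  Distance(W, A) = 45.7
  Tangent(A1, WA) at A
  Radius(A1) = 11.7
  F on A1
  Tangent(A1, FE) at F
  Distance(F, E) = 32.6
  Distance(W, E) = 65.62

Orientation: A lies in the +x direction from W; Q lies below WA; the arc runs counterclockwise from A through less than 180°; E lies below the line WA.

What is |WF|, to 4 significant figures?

38.24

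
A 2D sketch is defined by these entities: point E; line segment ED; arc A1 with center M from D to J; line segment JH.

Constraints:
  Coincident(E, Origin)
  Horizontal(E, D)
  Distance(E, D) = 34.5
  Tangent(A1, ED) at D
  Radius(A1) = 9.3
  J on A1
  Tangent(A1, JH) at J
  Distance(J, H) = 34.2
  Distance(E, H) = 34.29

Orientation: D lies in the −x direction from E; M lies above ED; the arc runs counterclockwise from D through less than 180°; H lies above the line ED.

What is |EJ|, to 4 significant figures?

26.99

E is at the origin; E and D share the same y with |ED| = 34.5 and D on the −x side, so D = (-34.50, 0.000). The tangent condition forces MD to be normal to ED, so M = D + (0, 9.3) = (-34.50, 9.300). Since MJ ⟂ JH (tangency), |MH| = √(9.3² + 34.2²) = 35.44 regardless of where J sits on A1. So H lies on both circle(E, 34.29) and circle(M, 35.44); the above-ED intersection is H = (-8.376, 33.25). J is the foot of the tangent from H: J = (-26.64, 4.334).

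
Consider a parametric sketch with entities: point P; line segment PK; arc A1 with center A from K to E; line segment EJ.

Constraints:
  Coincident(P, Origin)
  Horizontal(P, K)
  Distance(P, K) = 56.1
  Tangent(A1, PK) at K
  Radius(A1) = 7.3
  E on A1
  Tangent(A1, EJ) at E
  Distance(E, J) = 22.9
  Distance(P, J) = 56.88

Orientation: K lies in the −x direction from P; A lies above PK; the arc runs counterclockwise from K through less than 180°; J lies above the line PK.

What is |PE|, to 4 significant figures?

49.32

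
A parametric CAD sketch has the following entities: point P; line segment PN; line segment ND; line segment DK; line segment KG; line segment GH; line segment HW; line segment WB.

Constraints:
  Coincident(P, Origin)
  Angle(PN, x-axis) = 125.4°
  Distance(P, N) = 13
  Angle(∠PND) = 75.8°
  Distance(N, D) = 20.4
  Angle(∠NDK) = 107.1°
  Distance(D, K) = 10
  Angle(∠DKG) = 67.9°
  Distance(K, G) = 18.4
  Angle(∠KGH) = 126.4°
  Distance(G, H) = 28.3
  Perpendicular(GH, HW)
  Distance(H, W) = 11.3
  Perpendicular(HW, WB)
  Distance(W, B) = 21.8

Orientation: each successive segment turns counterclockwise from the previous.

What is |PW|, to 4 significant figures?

34.85

P is at the origin; PN runs at 125.4° with length 13.0, so N = (-7.531, 10.60). ∠PND = 75.8° gives ND at -130.4° from the x-axis; with |ND| = 20.4, D = (-20.75, -4.939). ∠NDK = 107.1° gives DK at -57.50° from the x-axis; with |DK| = 10.0, K = (-15.38, -13.37). ∠DKG = 67.9° gives KG at 54.60° from the x-axis; with |KG| = 18.4, G = (-4.721, 1.626). ∠KGH = 126.4° gives GH at 108.2° from the x-axis; with |GH| = 28.3, H = (-13.56, 28.51). GH is perpendicular to HW, so HW runs at -161.8°; with |HW| = 11.3, W = (-24.29, 24.98). Then |PW| = |W − P| = 34.85.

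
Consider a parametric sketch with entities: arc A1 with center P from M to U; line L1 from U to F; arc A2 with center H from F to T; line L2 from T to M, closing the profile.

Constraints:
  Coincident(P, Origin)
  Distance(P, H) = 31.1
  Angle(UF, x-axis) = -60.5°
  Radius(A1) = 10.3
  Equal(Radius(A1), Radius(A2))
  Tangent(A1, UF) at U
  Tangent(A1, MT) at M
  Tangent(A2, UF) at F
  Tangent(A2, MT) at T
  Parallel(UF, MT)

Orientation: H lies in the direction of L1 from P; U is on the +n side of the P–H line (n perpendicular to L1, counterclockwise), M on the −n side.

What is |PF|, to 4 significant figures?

32.76

Tangency of A1 to both parallel lines with radius 10.3 puts U and M at P ± 10.3·n: U = (8.965, 5.072), M = (-8.965, -5.072). Equal radii place F and T the same way about H: F = H + 10.3·n = (24.28, -22.00), T = H − 10.3·n = (6.350, -32.14). Then |PF| = |F − P| = 32.76.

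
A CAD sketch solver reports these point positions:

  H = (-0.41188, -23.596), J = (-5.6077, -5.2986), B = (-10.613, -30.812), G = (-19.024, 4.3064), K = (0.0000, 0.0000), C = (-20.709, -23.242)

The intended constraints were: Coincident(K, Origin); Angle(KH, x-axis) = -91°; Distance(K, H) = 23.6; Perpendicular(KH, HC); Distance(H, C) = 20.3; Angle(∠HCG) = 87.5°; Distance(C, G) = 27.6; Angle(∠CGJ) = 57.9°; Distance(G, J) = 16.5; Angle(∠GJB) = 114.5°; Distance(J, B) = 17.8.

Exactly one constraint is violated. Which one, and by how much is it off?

Distance(J, B) = 17.8 — off by 8.20.

K = (0.00, 0.00) ✓; KH at -91.00° ✓; |KH| = 23.60 ✓; ∠(KH, HC) = 90.00° ✓; |HC| = 20.30 ✓; ∠HCG = 87.50° ✓; |CG| = 27.60 ✓; ∠CGJ = 57.90° ✓; |GJ| = 16.50 ✓; ∠GJB = 114.5° ✓; |JB| = 26.00 ✗.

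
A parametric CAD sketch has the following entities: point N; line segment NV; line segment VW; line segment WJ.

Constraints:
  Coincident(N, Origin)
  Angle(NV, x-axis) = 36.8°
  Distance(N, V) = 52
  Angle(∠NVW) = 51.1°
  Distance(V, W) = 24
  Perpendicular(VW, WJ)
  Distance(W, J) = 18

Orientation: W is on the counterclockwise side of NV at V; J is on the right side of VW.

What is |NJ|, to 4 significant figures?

59.11

∠NVW = 51.1°, so VW runs at 36.8° + (180° − 51.1°) = 165.7° from the x-axis; with |VW| = 24.0, W = V + 24.0·(cos 165.7°, sin 165.7°) = (18.38, 37.08). VW ⟂ WJ; with |WJ| = 18.0 on the right of VW, J = W + 18.0·(0.2470, 0.9690) = (22.83, 54.52). Then |NJ| = |J − N| = 59.11.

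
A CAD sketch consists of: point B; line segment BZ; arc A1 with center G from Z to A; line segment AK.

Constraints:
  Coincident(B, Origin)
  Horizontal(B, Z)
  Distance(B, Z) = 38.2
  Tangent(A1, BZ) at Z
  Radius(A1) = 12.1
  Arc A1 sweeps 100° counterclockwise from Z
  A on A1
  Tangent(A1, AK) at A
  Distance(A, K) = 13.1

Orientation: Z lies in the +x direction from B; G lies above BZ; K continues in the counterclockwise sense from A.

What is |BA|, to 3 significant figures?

52.1

B is at the origin; B and Z share the same y with |BZ| = 38.2 and Z on the +x side, so Z = (38.2, 0.00). The tangent condition forces GZ to be normal to BZ, so G = Z + (0, 12.1) = (38.2, 12.1). On A1, Z sits at bearing -90° from G; a 100° counterclockwise sweep puts A at bearing 10°, so A = G + 12.1·(cos 10°, sin 10°) = (50.1, 14.2). Then |BA| = |A − B| = 52.1.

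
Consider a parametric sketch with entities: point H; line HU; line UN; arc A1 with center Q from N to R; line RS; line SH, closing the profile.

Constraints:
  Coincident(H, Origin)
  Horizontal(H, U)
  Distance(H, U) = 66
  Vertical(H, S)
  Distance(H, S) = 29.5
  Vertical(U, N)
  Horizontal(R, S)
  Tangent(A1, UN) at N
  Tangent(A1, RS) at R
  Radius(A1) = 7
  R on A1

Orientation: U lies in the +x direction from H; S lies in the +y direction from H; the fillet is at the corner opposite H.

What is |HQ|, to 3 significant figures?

63.1

H is at the origin; HU is horizontal with |HU| = 66.0 and U on the +x side, so U = (66.0, 0.00). HS is vertical with |HS| = 29.5 and S on the +y side, so S = (0.00, 29.5). The virtual corner opposite H is at (66.0, 29.5). Since A1 is tangent to UN there, QN ⟂ UN and A1 meets RS tangentially, so QR is at right angles to RS, with radius 7.0, so the center Q sits 7.0 in from both sides at Q = (59.0, 22.5). Then |HQ| = |Q − H| = 63.1.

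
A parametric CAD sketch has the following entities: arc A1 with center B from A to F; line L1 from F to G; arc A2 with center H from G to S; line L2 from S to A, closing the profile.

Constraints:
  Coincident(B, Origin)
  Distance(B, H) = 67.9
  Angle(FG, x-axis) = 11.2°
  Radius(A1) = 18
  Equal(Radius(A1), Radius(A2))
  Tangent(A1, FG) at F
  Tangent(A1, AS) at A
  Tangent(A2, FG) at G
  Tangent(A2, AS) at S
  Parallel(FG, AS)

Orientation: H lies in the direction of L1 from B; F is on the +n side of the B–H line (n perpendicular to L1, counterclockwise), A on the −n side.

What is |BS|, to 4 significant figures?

70.25

The slot axis is L1's direction at 11.2°, so u = (cos 11.2°, sin 11.2°) = (0.9810, 0.1942) and n = (−sin 11.2°, cos 11.2°) = (-0.1942, 0.9810). B is at the origin and H lies 67.9 along u from B, so H = 67.9·u = (66.61, 13.19). Tangency of A1 to both parallel lines with radius 18.0 puts F and A at B ± 18.0·n: F = (-3.496, 17.66), A = (3.496, -17.66). Equal radii place G and S the same way about H: G = H + 18.0·n = (63.11, 30.85), S = H − 18.0·n = (70.10, -4.469). Then |BS| = |S − B| = 70.25.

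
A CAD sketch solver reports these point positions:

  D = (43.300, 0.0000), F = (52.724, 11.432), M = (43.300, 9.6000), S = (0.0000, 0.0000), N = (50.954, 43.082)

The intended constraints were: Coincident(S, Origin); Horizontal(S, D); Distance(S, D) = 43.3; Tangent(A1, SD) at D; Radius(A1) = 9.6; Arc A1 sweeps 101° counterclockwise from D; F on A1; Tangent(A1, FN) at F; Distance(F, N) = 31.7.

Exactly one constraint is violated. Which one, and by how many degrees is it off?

Tangent(A1, FN) at F — off by 7.80°.

S = (0.00, 0.00) ✓; S.y = 0.00, D.y = 0.00 ✓; |SD| = 43.30 ✓; ∠(MD, DS) = 90.00° ✓; |MD| = 9.600 ✓; bearing(M→F) − bearing(M→D) = 101.0° ✓; |MF| = 9.600 ✓; ∠(MF, FN) = 97.80° ✗; |FN| = 31.70 ✓.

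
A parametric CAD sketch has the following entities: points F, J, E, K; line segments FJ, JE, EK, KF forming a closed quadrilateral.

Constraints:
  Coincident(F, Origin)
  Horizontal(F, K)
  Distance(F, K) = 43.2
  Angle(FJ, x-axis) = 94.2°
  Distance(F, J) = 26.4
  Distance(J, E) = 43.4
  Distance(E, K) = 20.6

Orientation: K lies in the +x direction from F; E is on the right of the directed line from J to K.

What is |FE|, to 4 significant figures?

25.67

Checks: |JE| = 43.40 ✓; |EK| = 20.60 ✓.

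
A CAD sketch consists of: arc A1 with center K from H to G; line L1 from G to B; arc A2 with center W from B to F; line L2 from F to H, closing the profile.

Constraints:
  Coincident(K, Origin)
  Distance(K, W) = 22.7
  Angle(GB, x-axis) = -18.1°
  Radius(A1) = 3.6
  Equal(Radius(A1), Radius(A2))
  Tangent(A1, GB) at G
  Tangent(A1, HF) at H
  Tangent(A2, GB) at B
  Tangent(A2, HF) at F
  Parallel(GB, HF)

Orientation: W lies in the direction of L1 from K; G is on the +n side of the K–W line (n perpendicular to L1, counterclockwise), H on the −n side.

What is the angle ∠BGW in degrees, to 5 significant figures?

9.0115°

The slot axis is L1's direction at -18.1°, so u = (cos -18.1°, sin -18.1°) = (0.95052, -0.31068) and n = (−sin -18.1°, cos -18.1°) = (0.31068, 0.95052). K is at the origin and W lies 22.7 along u from K, so W = 22.7·u = (21.577, -7.0524). Tangency of A1 to both parallel lines with radius 3.6 puts G and H at K ± 3.6·n: G = (1.1184, 3.4219), H = (-1.1184, -3.4219). Equal radii place B and F the same way about W: B = W + 3.6·n = (22.695, -3.6305), F = W − 3.6·n = (20.458, -10.474). Then cos ∠BGW = GB·GW / (|GB||GW|), giving 9.0115°.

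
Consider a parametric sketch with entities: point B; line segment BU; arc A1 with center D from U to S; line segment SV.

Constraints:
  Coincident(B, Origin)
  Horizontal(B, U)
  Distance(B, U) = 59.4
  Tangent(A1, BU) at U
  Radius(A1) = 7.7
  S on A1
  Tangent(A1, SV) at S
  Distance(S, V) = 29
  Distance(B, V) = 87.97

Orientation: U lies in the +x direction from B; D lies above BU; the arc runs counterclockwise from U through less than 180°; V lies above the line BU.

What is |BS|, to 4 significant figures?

65.13

Checks: |DS| = 7.700 ✓; ∠(DS, SV) = 90.00° ✓; |SV| = 29.00 ✓; |BV| = 87.97 ✓.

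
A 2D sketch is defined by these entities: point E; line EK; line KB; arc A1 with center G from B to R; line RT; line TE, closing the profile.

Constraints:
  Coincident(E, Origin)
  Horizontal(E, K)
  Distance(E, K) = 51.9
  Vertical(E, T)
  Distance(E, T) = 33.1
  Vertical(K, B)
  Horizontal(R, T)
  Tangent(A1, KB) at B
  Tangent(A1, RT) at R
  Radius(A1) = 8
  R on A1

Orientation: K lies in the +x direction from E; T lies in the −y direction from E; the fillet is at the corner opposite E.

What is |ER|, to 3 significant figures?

55.0

The virtual corner opposite E is at (51.9, -33.1). Since A1 is tangent to KB there, GB ⟂ KB and tangency of A1 to RT means the radius GR is perpendicular to RT, with radius 8.0, so the center G sits 8.0 in from both sides at G = (43.9, -25.1). That places the tangent points at B = (51.9, -25.1) on KB and R = (43.9, -33.1) on RT. Then |ER| = |R − E| = 55.0.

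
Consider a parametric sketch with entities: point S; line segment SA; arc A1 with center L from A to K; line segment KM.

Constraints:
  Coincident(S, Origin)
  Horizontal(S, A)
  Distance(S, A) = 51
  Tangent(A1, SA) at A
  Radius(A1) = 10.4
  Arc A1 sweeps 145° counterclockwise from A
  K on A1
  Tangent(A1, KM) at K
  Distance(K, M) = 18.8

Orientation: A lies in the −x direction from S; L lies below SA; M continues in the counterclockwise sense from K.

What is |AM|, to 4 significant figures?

31.16

S is at the origin; S and A share the same y with |SA| = 51.0 and A on the −x side, so A = (-51.00, 0.000). The tangent condition forces LA to be normal to SA, so L = A + (0, -10.4) = (-51.00, -10.40). On A1, A sits at bearing 90° from L; a 145° counterclockwise sweep puts K at bearing 235°, so K = L + 10.4·(cos 235°, sin 235°) = (-56.97, -18.92). Since A1 is tangent to KM there, LK ⟂ KM, so KM runs along (−sin 235°, cos 235°); with |KM| = 18.8, M = (-41.57, -29.70). Then |AM| = |M − A| = 31.16.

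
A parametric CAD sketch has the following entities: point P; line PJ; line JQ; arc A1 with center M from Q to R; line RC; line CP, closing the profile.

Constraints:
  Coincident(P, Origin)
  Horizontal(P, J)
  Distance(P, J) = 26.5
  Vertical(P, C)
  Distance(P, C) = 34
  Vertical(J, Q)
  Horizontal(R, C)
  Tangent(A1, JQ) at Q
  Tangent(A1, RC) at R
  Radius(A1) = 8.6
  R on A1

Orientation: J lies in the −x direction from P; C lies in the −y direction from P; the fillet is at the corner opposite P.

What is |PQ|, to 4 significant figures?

36.71

P is at the origin; PJ is horizontal with |PJ| = 26.5 and J on the −x side, so J = (-26.50, 0.000). P and C share the same x with |PC| = 34.0 and C on the −y side, so C = (0.000, -34.00). The virtual corner opposite P is at (-26.50, -34.00). Since A1 is tangent to JQ there, MQ ⟂ JQ and the tangent condition forces MR to be normal to RC, with radius 8.6, so the center M sits 8.6 in from both sides at M = (-17.90, -25.40). That places the tangent points at Q = (-26.50, -25.40) on JQ and R = (-17.90, -34.00) on RC. Then |PQ| = |Q − P| = 36.71.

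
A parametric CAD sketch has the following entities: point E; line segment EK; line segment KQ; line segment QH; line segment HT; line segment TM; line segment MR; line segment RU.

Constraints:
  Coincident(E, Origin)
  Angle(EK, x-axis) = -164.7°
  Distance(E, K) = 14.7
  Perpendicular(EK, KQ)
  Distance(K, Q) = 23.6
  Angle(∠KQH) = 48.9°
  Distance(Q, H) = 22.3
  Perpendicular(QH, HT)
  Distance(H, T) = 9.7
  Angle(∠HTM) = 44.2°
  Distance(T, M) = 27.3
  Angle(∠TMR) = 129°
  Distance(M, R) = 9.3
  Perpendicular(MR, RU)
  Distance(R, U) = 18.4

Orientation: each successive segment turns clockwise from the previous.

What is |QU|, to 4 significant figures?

28.27

E is at the origin; EK runs at -164.7° with length 14.7, so K = (-14.18, -3.879). EK ⟂ KQ, so KQ runs at 105.3°; with |KQ| = 23.6, Q = (-20.41, 18.88). ∠KQH = 48.9° gives QH at -25.80° from the x-axis; with |QH| = 22.3, H = (-0.3293, 9.179). QH is perpendicular to HT, so HT runs at -115.8°; with |HT| = 9.7, T = (-4.551, 0.4459). ∠HTM = 44.2° gives TM at 108.4° from the x-axis; with |TM| = 27.3, M = (-13.17, 26.35). ∠TMR = 129.0° gives MR at 57.40° from the x-axis; with |MR| = 9.3, R = (-8.158, 34.18). MR ⟂ RU, so RU runs at -32.60°; with |RU| = 18.4, U = (7.343, 24.27). Then |QU| = |U − Q| = 28.27.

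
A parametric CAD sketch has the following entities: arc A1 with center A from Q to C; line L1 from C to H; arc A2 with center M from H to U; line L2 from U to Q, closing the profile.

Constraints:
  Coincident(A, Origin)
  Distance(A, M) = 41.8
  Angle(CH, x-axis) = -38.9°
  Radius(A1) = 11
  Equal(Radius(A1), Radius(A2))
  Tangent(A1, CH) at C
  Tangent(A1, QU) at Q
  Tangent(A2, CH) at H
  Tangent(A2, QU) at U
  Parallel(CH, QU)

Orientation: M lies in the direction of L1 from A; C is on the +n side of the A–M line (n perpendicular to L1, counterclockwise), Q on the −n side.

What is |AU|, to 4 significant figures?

43.22

The slot axis is L1's direction at -38.9°, so u = (cos -38.9°, sin -38.9°) = (0.7782, -0.6280) and n = (−sin -38.9°, cos -38.9°) = (0.6280, 0.7782). A is at the origin and M lies 41.8 along u from A, so M = 41.8·u = (32.53, -26.25). Tangency of A1 to both parallel lines with radius 11.0 puts C and Q at A ± 11.0·n: C = (6.908, 8.561), Q = (-6.908, -8.561). Equal radii place H and U the same way about M: H = M + 11.0·n = (39.44, -17.69), U = M − 11.0·n = (25.62, -34.81). Then |AU| = |U − A| = 43.22.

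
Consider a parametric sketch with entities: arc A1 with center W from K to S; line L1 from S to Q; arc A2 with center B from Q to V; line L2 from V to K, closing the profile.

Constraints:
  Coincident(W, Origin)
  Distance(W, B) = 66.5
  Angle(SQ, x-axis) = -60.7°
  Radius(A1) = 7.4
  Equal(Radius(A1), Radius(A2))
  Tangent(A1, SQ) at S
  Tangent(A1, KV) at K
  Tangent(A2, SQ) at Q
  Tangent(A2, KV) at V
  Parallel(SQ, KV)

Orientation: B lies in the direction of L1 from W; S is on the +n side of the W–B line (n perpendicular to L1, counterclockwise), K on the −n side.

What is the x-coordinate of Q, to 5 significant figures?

38.997

The slot axis is L1's direction at -60.7°, so u = (cos -60.7°, sin -60.7°) = (0.48938, -0.87207) and n = (−sin -60.7°, cos -60.7°) = (0.87207, 0.48938). W is at the origin and B lies 66.5 along u from W, so B = 66.5·u = (32.544, -57.993). Tangency of A1 to both parallel lines with radius 7.4 puts S and K at W ± 7.4·n: S = (6.4533, 3.6214), K = (-6.4533, -3.6214). Equal radii place Q and V the same way about B: Q = B + 7.4·n = (38.997, -54.371), V = B − 7.4·n = (26.091, -61.614). So Q.x = 38.997.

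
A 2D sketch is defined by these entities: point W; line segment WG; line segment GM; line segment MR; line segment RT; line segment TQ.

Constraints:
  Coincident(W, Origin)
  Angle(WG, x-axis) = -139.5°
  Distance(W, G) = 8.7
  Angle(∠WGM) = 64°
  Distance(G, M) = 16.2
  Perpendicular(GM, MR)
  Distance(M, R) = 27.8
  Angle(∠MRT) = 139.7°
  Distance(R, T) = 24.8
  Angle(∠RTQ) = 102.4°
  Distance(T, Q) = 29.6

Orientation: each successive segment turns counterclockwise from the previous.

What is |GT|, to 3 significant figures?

46.7

The perpendicularity gives MR at right angles to GM, so MR runs at 66.5°; with |MR| = 27.8, R = (19.3, 13.4). ∠MRT = 139.7° gives RT at 107° from the x-axis; with |RT| = 24.8, T = (12.2, 37.1). Then |GT| = |T − G| = 46.7.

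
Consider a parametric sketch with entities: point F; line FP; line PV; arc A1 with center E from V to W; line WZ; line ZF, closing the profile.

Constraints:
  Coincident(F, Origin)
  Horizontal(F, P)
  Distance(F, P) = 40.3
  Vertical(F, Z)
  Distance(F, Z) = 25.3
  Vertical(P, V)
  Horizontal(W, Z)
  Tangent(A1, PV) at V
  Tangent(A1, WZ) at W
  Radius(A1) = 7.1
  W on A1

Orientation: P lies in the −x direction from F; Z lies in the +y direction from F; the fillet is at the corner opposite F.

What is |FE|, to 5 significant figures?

37.861

FZ is vertical with |FZ| = 25.3 and Z on the +y side, so Z = (0.0000, 25.300). The virtual corner opposite F is at (-40.300, 25.300). The tangent condition forces EV to be normal to PV and the tangent condition forces EW to be normal to WZ, with radius 7.1, so the center E sits 7.1 in from both sides at E = (-33.200, 18.200). Then |FE| = |E − F| = 37.861.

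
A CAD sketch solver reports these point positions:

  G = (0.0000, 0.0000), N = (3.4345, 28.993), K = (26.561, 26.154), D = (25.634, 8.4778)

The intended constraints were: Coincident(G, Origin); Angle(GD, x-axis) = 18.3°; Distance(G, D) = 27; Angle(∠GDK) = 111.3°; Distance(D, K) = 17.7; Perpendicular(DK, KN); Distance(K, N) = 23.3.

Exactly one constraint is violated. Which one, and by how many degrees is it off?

Perpendicular(DK, KN) — off by 4.00°.

G = (0.00, 0.00) ✓; GD at 18.30° ✓; |GD| = 27.00 ✓; ∠GDK = 111.3° ✓; |DK| = 17.70 ✓; ∠(DK, KN) = 86.00° ✗; |KN| = 23.30 ✓.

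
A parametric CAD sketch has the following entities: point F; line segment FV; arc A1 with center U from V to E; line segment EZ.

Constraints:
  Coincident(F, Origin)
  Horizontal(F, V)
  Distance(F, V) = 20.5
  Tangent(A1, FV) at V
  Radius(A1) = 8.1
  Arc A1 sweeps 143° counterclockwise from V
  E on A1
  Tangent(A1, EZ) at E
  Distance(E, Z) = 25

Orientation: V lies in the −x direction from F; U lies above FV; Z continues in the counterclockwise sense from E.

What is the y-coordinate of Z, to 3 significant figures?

29.6

On A1, V sits at bearing -90° from U; a 143° counterclockwise sweep puts E at bearing 53°, so E = U + 8.1·(cos 53°, sin 53°) = (-15.6, 14.6). Tangency of A1 to EZ means the radius UE is perpendicular to EZ, so EZ runs along (−sin 53°, cos 53°); with |EZ| = 25.0, Z = (-35.6, 29.6). So Z.y = 29.6.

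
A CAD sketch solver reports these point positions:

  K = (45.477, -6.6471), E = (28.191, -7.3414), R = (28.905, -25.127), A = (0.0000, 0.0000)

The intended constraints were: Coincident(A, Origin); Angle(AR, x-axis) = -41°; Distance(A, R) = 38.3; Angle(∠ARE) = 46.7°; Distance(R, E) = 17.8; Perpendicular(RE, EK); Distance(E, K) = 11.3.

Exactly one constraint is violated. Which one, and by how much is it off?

Distance(E, K) = 11.3 — off by 6.00.

A = (0.00, 0.00) ✓; AR at -41.00° ✓; |AR| = 38.30 ✓; ∠ARE = 46.70° ✓; |RE| = 17.80 ✓; ∠(RE, EK) = 90.00° ✓; |EK| = 17.30 ✗.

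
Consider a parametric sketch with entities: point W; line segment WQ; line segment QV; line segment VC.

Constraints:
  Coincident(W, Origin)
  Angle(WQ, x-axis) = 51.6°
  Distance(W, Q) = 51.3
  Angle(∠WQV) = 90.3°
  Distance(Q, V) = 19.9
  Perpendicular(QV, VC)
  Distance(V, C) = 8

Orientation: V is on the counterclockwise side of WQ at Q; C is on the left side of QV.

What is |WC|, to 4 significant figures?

47.77

W is at the origin; WQ runs at 51.6° with length 51.3, so Q = 51.3·(cos 51.6°, sin 51.6°) = (31.86, 40.20). ∠WQV = 90.3°, so QV runs at 51.6° + (180° − 90.3°) = 141.3° from the x-axis; with |QV| = 19.9, V = Q + 19.9·(cos 141.3°, sin 141.3°) = (16.33, 52.65). QV ⟂ VC; with |VC| = 8.0 on the left of QV, C = V + 8.0·(-0.6252, -0.7804) = (11.33, 46.40). Then |WC| = |C − W| = 47.77.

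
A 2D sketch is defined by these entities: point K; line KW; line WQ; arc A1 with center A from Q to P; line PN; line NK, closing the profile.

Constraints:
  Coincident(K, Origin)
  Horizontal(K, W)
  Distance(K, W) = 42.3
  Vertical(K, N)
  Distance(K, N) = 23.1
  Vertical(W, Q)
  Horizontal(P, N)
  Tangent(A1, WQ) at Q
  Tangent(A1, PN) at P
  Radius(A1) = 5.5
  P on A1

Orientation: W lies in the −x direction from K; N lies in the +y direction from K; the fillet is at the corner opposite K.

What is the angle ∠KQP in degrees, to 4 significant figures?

67.59°

The virtual corner opposite K is at (-42.30, 23.10). Since A1 is tangent to WQ there, AQ ⟂ WQ and A1 meets PN tangentially, so AP is at right angles to PN, with radius 5.5, so the center A sits 5.5 in from both sides at A = (-36.80, 17.60). That places the tangent points at Q = (-42.30, 17.60) on WQ and P = (-36.80, 23.10) on PN. Then cos ∠KQP = QK·QP / (|QK||QP|), giving 67.59°.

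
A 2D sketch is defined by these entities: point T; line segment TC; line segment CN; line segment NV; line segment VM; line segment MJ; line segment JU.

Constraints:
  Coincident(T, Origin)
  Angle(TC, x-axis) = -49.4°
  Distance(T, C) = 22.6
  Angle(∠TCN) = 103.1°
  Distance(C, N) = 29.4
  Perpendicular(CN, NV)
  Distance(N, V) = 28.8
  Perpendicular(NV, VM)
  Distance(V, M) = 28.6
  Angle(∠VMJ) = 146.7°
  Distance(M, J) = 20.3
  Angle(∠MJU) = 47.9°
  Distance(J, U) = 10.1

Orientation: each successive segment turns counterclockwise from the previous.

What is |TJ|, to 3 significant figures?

11.9

T is at the origin; TC runs at -49.4° with length 22.6, so C = (14.7, -17.2). ∠TCN = 103.1° gives CN at 27.5° from the x-axis; with |CN| = 29.4, N = (40.8, -3.58). CN ⟂ NV, so NV runs at 118°; with |NV| = 28.8, V = (27.5, 22.0). NV is perpendicular to VM, so VM runs at -152°; with |VM| = 28.6, M = (2.12, 8.76). ∠VMJ = 146.7° gives MJ at -119° from the x-axis; with |MJ| = 20.3, J = (-7.78, -8.96). Then |TJ| = |J − T| = 11.9.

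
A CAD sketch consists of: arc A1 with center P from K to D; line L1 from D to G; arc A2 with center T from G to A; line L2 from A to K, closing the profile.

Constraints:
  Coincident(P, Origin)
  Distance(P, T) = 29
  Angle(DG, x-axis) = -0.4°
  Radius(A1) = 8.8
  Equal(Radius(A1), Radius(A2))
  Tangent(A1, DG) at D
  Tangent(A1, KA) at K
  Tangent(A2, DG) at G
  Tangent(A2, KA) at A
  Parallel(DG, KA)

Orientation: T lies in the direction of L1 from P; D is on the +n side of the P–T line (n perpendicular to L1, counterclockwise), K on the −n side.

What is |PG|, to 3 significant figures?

30.3

Tangency of A1 to both parallel lines with radius 8.8 puts D and K at P ± 8.8·n: D = (0.0614, 8.80), K = (-0.0614, -8.80). Equal radii place G and A the same way about T: G = T + 8.8·n = (29.1, 8.60), A = T − 8.8·n = (28.9, -9.00). Then |PG| = |G − P| = 30.3.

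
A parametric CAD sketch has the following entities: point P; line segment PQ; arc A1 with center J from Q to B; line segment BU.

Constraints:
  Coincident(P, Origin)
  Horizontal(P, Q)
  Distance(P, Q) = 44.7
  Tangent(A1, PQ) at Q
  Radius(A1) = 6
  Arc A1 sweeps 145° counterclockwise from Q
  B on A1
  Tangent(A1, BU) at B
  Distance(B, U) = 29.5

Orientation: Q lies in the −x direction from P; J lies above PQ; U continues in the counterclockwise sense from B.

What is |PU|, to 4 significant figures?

71.10

On A1, Q sits at bearing -90° from J; a 145° counterclockwise sweep puts B at bearing 55°, so B = J + 6.0·(cos 55°, sin 55°) = (-41.26, 10.91). Since A1 is tangent to BU there, JB ⟂ BU, so BU runs along (−sin 55°, cos 55°); with |BU| = 29.5, U = (-65.42, 27.84). Then |PU| = |U − P| = 71.10.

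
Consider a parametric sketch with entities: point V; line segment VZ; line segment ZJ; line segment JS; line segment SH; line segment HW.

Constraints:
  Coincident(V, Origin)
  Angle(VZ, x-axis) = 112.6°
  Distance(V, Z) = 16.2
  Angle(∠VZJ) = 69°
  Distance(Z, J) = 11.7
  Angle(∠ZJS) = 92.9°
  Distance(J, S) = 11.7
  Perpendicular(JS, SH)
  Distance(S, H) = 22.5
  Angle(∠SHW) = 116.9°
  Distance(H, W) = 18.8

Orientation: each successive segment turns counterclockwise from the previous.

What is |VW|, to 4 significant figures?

31.43

V is at the origin; VZ runs at 112.6° with length 16.2, so Z = (-6.226, 14.96). ∠VZJ = 69.0° gives ZJ at -136.4° from the x-axis; with |ZJ| = 11.7, J = (-14.70, 6.887). ∠ZJS = 92.9° gives JS at -49.30° from the x-axis; with |JS| = 11.7, S = (-7.069, -1.983). JS is perpendicular to SH, so SH runs at 40.70°; with |SH| = 22.5, H = (9.989, 12.69). ∠SHW = 116.9° gives HW at 103.8° from the x-axis; with |HW| = 18.8, W = (5.505, 30.95). Then |VW| = |W − V| = 31.43.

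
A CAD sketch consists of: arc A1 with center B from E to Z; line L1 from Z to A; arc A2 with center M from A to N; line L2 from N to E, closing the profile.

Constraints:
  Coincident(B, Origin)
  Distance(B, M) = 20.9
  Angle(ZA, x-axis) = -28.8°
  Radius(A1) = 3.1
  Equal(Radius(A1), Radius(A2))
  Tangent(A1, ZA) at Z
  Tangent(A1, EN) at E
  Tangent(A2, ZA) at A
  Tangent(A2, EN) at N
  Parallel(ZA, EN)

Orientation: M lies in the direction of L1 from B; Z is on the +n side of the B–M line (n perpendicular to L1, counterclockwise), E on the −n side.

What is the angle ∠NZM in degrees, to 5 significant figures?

8.0861°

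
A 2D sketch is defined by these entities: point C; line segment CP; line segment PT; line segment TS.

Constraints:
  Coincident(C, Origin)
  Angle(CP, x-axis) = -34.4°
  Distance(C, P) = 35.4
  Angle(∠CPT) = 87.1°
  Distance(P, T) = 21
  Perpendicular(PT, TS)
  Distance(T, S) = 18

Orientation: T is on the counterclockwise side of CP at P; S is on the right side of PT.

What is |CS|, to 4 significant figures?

56.71

∠CPT = 87.1°, so PT runs at -34.4° + (180° − 87.1°) = 58.50° from the x-axis; with |PT| = 21.0, T = P + 21.0·(cos 58.50°, sin 58.50°) = (40.18, -2.094). The perpendicularity gives TS at right angles to PT; with |TS| = 18.0 on the right of PT, S = T + 18.0·(0.8526, -0.5225) = (55.53, -11.50). Then |CS| = |S − C| = 56.71.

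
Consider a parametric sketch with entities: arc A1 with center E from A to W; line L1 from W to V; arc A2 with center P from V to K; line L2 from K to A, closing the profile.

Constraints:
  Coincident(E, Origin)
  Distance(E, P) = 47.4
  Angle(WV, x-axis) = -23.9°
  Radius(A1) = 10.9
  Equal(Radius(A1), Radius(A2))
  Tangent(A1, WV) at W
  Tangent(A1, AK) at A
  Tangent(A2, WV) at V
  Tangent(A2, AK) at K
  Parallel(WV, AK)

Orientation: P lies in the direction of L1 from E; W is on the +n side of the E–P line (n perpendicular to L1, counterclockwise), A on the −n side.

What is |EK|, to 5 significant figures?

48.637

The slot axis is L1's direction at -23.9°, so u = (cos -23.9°, sin -23.9°) = (0.91425, -0.40514) and n = (−sin -23.9°, cos -23.9°) = (0.40514, 0.91425). E is at the origin and P lies 47.4 along u from E, so P = 47.4·u = (43.336, -19.204). Tangency of A1 to both parallel lines with radius 10.9 puts W and A at E ± 10.9·n: W = (4.4160, 9.9654), A = (-4.4160, -9.9654). Equal radii place V and K the same way about P: V = P + 10.9·n = (47.752, -9.2383), K = P − 10.9·n = (38.920, -29.169). Then |EK| = |K − E| = 48.637.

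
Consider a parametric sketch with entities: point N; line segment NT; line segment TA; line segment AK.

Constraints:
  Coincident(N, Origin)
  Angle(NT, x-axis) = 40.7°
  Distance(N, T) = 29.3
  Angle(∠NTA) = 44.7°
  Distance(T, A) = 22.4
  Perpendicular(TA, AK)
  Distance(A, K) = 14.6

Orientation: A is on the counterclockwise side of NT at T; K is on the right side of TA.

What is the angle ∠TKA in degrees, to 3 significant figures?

56.9°

N is at the origin; NT runs at 40.7° with length 29.3, so T = 29.3·(cos 40.7°, sin 40.7°) = (22.2, 19.1). ∠NTA = 44.7°, so TA runs at 40.7° + (180° − 44.7°) = 176° from the x-axis; with |TA| = 22.4, A = T + 22.4·(cos 176°, sin 176°) = (-0.132, 20.7). TA is perpendicular to AK; with |AK| = 14.6 on the right of TA, K = A + 14.6·(0.0698, 0.998) = (0.886, 35.2). Then cos ∠TKA = KT·KA / (|KT||KA|), giving 56.9°.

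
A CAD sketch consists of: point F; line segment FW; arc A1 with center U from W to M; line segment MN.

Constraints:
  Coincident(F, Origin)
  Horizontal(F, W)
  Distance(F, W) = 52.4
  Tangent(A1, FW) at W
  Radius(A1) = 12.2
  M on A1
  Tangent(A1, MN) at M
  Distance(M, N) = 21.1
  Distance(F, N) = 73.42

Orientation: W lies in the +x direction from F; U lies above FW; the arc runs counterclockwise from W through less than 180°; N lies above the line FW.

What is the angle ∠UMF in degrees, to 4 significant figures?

13.43°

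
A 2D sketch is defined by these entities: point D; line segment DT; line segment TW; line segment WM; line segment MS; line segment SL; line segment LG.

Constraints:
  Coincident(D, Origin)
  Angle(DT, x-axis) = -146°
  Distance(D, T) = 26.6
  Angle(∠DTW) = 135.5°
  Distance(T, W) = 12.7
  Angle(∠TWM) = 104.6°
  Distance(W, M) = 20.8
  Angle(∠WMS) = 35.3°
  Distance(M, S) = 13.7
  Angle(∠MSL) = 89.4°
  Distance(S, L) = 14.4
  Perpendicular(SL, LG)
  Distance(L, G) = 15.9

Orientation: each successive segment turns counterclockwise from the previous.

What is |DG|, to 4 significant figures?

48.53

D is at the origin; DT runs at -146.0° with length 26.6, so T = (-22.05, -14.87). ∠DTW = 135.5° gives TW at -101.5° from the x-axis; with |TW| = 12.7, W = (-24.58, -27.32). ∠TWM = 104.6° gives WM at -26.10° from the x-axis; with |WM| = 20.8, M = (-5.905, -36.47). ∠WMS = 35.3° gives MS at 118.6° from the x-axis; with |MS| = 13.7, S = (-12.46, -24.44). ∠MSL = 89.4° gives SL at -150.8° from the x-axis; with |SL| = 14.4, L = (-25.03, -31.47). SL is perpendicular to LG, so LG runs at -60.80°; with |LG| = 15.9, G = (-17.28, -45.35). Then |DG| = |G − D| = 48.53.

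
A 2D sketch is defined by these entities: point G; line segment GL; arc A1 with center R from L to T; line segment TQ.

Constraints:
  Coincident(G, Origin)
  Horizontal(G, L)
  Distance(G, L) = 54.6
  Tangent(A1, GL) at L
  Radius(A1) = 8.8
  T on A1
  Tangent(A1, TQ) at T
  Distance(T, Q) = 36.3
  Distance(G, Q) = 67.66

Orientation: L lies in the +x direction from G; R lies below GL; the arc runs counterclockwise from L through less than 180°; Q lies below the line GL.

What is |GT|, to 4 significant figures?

46.88

Checks: ∠(RL, LG) = 90.00° ✓; |RT| = 8.800 ✓; ∠(RT, TQ) = 90.00° ✓; |TQ| = 36.30 ✓; |GQ| = 67.66 ✓.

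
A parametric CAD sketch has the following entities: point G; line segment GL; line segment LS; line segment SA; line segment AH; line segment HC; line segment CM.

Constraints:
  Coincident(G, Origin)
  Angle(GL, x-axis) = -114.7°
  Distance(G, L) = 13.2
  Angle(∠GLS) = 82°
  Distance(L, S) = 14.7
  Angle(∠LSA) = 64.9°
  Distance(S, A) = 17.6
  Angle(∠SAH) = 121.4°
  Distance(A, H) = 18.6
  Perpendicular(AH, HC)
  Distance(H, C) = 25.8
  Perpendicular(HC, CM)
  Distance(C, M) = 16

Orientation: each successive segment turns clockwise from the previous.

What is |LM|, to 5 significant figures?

9.5948

G is at the origin; GL runs at -114.7° with length 13.2, so L = (-5.5158, -11.992). ∠GLS = 82.0° gives LS at 147.30° from the x-axis; with |LS| = 14.7, S = (-17.886, -4.0508). ∠LSA = 64.9° gives SA at 32.200° from the x-axis; with |SA| = 17.6, A = (-2.9931, 5.3278). ∠SAH = 121.4° gives AH at -26.400° from the x-axis; with |AH| = 18.6, H = (13.667, -2.9424). The perpendicularity gives HC at right angles to AH, so HC runs at -116.40°; with |HC| = 25.8, C = (2.1956, -26.052). HC ⟂ CM, so CM runs at 153.60°; with |CM| = 16.0, M = (-12.136, -18.938). Then |LM| = |M − L| = 9.5948.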